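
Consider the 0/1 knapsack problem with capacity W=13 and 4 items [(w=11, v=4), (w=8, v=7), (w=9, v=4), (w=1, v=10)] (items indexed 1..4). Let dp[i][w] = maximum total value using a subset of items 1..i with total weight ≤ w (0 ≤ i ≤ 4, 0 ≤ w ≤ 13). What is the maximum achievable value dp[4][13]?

i\w   0   1   2   3   4   5   6   7   8   9  10  11  12  13
  0   0   0   0   0   0   0   0   0   0   0   0   0   0   0
  1   0   0   0   0   0   0   0   0   0   0   0   4   4   4
  2   0   0   0   0   0   0   0   0   7   7   7   7   7   7
  3   0   0   0   0   0   0   0   0   7   7   7   7   7   7
  4   0  10  10  10  10  10  10  10  10  17  17  17  17  17

17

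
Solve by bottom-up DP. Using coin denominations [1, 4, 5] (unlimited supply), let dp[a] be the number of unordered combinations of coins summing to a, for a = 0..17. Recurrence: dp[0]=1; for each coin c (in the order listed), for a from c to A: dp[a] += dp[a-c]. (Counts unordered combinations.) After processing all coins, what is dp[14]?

after  coin     0     1     2     3     4     5     6     7     8     9    10    11    12    13    14    15    16    17
          1     1     1     1     1     1     1     1     1     1     1     1     1     1     1     1     1     1     1
          4     1     1     1     1     2     2     2     2     3     3     3     3     4     4     4     4     5     5
          5     1     1     1     1     2     3     3     3     4     5     6     6     7     8     9    10    11    12

9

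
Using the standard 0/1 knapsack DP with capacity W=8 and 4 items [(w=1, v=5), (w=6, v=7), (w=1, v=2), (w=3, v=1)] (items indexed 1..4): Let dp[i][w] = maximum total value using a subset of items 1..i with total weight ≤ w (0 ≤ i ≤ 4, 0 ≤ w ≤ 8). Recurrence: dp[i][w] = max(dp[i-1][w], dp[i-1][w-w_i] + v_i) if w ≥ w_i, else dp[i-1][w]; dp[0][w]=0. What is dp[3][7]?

i\w   0   1   2   3   4   5   6   7   8
  0   0   0   0   0   0   0   0   0   0
  1   0   5   5   5   5   5   5   5   5
  2   0   5   5   5   5   5   7  12  12
  3   0   5   7   7   7   7   7  12  14
  4   0   5   7   7   7   8   8  12  14

12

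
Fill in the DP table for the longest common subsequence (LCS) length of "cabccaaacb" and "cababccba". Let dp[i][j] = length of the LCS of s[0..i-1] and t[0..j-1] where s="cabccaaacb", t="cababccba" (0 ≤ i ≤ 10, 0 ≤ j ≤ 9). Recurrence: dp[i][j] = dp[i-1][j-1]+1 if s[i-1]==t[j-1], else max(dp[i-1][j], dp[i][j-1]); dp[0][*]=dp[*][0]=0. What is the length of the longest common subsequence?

6

   ''  c  a  b  a  b  c  c  b  a
''  0  0  0  0  0  0  0  0  0  0
 c  0  1  1  1  1  1  1  1  1  1
 a  0  1  2  2  2  2  2  2  2  2
 b  0  1  2  3  3  3  3  3  3  3
 c  0  1  2  3  3  3  4  4  4  4
 c  0  1  2  3  3  3  4  5  5  5
 a  0  1  2  3  4  4  4  5  5  6
 a  0  1  2  3  4  4  4  5  5  6
 a  0  1  2  3  4  4  4  5  5  6
 c  0  1  2  3  4  4  5  5  5  6
 b  0  1  2  3  4  5  5  5  6  6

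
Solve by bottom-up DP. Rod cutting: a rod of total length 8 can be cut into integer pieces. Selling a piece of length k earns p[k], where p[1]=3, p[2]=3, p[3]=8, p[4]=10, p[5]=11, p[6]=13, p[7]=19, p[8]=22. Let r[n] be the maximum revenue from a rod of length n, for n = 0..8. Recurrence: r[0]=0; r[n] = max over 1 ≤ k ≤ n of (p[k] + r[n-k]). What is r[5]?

   n    0    1    2    3    4    5    6    7    8
r[n]    0    3    6    9   12   15   18   21   24

15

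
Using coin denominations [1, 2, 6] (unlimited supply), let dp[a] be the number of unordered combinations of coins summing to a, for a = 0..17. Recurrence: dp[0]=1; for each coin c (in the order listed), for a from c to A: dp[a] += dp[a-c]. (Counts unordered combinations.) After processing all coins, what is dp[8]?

after  coin     0     1     2     3     4     5     6     7     8     9    10    11    12    13    14    15    16    17
          1     1     1     1     1     1     1     1     1     1     1     1     1     1     1     1     1     1     1
          2     1     1     2     2     3     3     4     4     5     5     6     6     7     7     8     8     9     9
          6     1     1     2     2     3     3     5     5     7     7     9     9    12    12    15    15    18    18

7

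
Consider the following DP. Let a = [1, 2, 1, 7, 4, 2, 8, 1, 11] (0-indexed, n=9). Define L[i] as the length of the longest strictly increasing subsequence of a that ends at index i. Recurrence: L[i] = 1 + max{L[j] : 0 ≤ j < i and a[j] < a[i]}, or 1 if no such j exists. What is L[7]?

1

   i    0    1    2    3    4    5    6    7    8
a[i]    1    2    1    7    4    2    8    1   11
L[i]    1    2    1    3    3    2    4    1    5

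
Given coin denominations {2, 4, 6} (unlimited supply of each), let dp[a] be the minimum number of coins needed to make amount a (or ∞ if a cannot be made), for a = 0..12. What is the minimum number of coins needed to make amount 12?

 a  0  1  2  3  4  5  6  7  8  9 10 11 12
dp  0  -  1  -  1  -  1  -  2  -  2  -  2
(- denotes ∞ / unreachable)

2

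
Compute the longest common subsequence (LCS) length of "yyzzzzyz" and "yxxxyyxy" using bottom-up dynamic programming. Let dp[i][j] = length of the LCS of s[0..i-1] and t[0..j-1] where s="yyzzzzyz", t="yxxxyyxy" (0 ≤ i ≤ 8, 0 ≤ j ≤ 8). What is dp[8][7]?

   ''  y  x  x  x  y  y  x  y
''  0  0  0  0  0  0  0  0  0
 y  0  1  1  1  1  1  1  1  1
 y  0  1  1  1  1  2  2  2  2
 z  0  1  1  1  1  2  2  2  2
 z  0  1  1  1  1  2  2  2  2
 z  0  1  1  1  1  2  2  2  2
 z  0  1  1  1  1  2  2  2  2
 y  0  1  1  1  1  2  3  3  3
 z  0  1  1  1  1  2  3  3  3

3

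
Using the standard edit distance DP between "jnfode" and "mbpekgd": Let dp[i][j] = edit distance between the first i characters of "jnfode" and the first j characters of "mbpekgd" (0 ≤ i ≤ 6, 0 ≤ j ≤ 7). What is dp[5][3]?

5

   ''  m  b  p  e  k  g  d
''  0  1  2  3  4  5  6  7
 j  1  1  2  3  4  5  6  7
 n  2  2  2  3  4  5  6  7
 f  3  3  3  3  4  5  6  7
 o  4  4  4  4  4  5  6  7
 d  5  5  5  5  5  5  6  6
 e  6  6  6  6  5  6  6  7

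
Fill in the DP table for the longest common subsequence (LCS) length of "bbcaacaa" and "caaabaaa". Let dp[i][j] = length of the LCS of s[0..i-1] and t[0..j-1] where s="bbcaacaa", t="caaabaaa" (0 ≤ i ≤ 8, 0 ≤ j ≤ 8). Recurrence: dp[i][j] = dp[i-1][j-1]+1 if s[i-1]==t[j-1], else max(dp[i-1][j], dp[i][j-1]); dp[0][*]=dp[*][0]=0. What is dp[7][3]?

3

   ''  c  a  a  a  b  a  a  a
''  0  0  0  0  0  0  0  0  0
 b  0  0  0  0  0  1  1  1  1
 b  0  0  0  0  0  1  1  1  1
 c  0  1  1  1  1  1  1  1  1
 a  0  1  2  2  2  2  2  2  2
 a  0  1  2  3  3  3  3  3  3
 c  0  1  2  3  3  3  3  3  3
 a  0  1  2  3  4  4  4  4  4
 a  0  1  2  3  4  4  5  5  5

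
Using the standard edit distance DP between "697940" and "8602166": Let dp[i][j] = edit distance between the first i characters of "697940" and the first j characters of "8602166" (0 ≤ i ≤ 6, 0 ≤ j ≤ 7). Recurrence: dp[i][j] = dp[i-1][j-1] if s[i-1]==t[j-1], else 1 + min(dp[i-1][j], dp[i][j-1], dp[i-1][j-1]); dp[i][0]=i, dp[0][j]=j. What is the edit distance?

6

   ''  8  6  0  2  1  6  6
''  0  1  2  3  4  5  6  7
 6  1  1  1  2  3  4  5  6
 9  2  2  2  2  3  4  5  6
 7  3  3  3  3  3  4  5  6
 9  4  4  4  4  4  4  5  6
 4  5  5  5  5  5  5  5  6
 0  6  6  6  5  6  6  6  6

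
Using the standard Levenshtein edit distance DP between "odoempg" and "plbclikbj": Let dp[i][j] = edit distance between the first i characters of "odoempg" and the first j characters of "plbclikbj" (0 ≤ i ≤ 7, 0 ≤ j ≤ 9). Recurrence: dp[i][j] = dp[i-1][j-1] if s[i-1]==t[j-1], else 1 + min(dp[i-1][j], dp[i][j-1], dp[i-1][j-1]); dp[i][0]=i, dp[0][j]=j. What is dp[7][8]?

   ''  p  l  b  c  l  i  k  b  j
''  0  1  2  3  4  5  6  7  8  9
 o  1  1  2  3  4  5  6  7  8  9
 d  2  2  2  3  4  5  6  7  8  9
 o  3  3  3  3  4  5  6  7  8  9
 e  4  4  4  4  4  5  6  7  8  9
 m  5  5  5  5  5  5  6  7  8  9
 p  6  5  6  6  6  6  6  7  8  9
 g  7  6  6  7  7  7  7  7  8  9

8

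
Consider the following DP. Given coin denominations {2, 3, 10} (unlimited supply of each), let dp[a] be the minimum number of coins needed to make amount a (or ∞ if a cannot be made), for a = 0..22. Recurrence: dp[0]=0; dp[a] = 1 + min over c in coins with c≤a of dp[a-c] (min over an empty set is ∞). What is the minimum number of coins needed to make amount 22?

3

 a  0  1  2  3  4  5  6  7  8  9 10 11 12 13 14 15 16 17 18 19 20 21 22
dp  0  -  1  1  2  2  2  3  3  3  1  4  2  2  3  3  3  4  4  4  2  5  3
(- denotes ∞ / unreachable)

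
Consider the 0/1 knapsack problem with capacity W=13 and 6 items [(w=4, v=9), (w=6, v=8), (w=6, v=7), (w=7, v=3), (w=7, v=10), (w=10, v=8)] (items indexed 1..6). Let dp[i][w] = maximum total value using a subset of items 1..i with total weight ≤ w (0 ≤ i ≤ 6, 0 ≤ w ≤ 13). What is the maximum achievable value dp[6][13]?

i\w   0   1   2   3   4   5   6   7   8   9  10  11  12  13
  0   0   0   0   0   0   0   0   0   0   0   0   0   0   0
  1   0   0   0   0   9   9   9   9   9   9   9   9   9   9
  2   0   0   0   0   9   9   9   9   9   9  17  17  17  17
  3   0   0   0   0   9   9   9   9   9   9  17  17  17  17
  4   0   0   0   0   9   9   9   9   9   9  17  17  17  17
  5   0   0   0   0   9   9   9  10  10  10  17  19  19  19
  6   0   0   0   0   9   9   9  10  10  10  17  19  19  19

19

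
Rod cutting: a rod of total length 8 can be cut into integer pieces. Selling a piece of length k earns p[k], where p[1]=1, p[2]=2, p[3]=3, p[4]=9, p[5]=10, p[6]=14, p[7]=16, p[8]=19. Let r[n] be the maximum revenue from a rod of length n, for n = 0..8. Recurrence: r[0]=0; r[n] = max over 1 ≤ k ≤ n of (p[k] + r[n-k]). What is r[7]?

16

   n    0    1    2    3    4    5    6    7    8
r[n]    0    1    2    3    9   10   14   16   19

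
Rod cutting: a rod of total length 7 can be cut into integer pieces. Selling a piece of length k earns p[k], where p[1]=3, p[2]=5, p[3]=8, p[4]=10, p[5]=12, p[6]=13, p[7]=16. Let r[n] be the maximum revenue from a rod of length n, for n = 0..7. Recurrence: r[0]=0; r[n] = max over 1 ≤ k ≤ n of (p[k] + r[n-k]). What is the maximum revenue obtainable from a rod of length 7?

21

   n    0    1    2    3    4    5    6    7
r[n]    0    3    6    9   12   15   18   21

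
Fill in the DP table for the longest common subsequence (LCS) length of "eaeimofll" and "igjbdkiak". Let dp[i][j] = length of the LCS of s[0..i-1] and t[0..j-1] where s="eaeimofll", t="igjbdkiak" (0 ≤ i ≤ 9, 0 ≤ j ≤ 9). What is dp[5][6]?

   ''  i  g  j  b  d  k  i  a  k
''  0  0  0  0  0  0  0  0  0  0
 e  0  0  0  0  0  0  0  0  0  0
 a  0  0  0  0  0  0  0  0  1  1
 e  0  0  0  0  0  0  0  0  1  1
 i  0  1  1  1  1  1  1  1  1  1
 m  0  1  1  1  1  1  1  1  1  1
 o  0  1  1  1  1  1  1  1  1  1
 f  0  1  1  1  1  1  1  1  1  1
 l  0  1  1  1  1  1  1  1  1  1
 l  0  1  1  1  1  1  1  1  1  1

1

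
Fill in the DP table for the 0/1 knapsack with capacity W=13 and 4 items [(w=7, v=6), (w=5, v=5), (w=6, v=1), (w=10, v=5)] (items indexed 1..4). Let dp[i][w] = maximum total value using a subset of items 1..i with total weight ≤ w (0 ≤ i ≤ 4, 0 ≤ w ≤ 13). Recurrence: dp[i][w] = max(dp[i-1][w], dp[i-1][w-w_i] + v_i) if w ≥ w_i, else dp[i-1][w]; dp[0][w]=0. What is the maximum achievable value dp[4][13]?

11

i\w   0   1   2   3   4   5   6   7   8   9  10  11  12  13
  0   0   0   0   0   0   0   0   0   0   0   0   0   0   0
  1   0   0   0   0   0   0   0   6   6   6   6   6   6   6
  2   0   0   0   0   0   5   5   6   6   6   6   6  11  11
  3   0   0   0   0   0   5   5   6   6   6   6   6  11  11
  4   0   0   0   0   0   5   5   6   6   6   6   6  11  11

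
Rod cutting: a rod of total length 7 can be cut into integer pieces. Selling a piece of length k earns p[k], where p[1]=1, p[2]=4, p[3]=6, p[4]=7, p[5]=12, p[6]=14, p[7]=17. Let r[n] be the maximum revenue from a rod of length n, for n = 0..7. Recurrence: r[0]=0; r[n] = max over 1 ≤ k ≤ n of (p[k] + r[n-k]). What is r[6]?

   n    0    1    2    3    4    5    6    7
r[n]    0    1    4    6    8   12   14   17

14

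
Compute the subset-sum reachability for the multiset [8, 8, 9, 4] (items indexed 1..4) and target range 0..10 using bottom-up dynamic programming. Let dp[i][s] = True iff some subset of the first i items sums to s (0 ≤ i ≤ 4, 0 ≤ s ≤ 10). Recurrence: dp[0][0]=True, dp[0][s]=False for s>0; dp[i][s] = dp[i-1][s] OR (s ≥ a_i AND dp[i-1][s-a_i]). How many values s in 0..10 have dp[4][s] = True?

4

i\s   0   1   2   3   4   5   6   7   8   9  10
  0   T   F   F   F   F   F   F   F   F   F   F
  1   T   F   F   F   F   F   F   F   T   F   F
  2   T   F   F   F   F   F   F   F   T   F   F
  3   T   F   F   F   F   F   F   F   T   T   F
  4   T   F   F   F   T   F   F   F   T   T   F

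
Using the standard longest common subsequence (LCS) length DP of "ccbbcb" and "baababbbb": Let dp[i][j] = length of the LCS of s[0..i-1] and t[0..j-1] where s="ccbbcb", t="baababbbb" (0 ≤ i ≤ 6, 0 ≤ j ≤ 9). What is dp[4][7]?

   ''  b  a  a  b  a  b  b  b  b
''  0  0  0  0  0  0  0  0  0  0
 c  0  0  0  0  0  0  0  0  0  0
 c  0  0  0  0  0  0  0  0  0  0
 b  0  1  1  1  1  1  1  1  1  1
 b  0  1  1  1  2  2  2  2  2  2
 c  0  1  1  1  2  2  2  2  2  2
 b  0  1  1  1  2  2  3  3  3  3

2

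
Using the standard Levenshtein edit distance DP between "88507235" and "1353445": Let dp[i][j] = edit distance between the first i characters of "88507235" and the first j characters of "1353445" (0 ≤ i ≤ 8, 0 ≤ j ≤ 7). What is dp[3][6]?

   ''  1  3  5  3  4  4  5
''  0  1  2  3  4  5  6  7
 8  1  1  2  3  4  5  6  7
 8  2  2  2  3  4  5  6  7
 5  3  3  3  2  3  4  5  6
 0  4  4  4  3  3  4  5  6
 7  5  5  5  4  4  4  5  6
 2  6  6  6  5  5  5  5  6
 3  7  7  6  6  5  6  6  6
 5  8  8  7  6  6  6  7  6

5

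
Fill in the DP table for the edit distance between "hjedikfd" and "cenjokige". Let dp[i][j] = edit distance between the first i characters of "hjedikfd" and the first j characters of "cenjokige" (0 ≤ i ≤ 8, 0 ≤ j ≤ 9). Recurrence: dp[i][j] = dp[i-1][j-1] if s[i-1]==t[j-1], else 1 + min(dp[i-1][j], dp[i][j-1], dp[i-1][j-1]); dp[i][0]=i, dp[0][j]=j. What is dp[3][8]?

7

   ''  c  e  n  j  o  k  i  g  e
''  0  1  2  3  4  5  6  7  8  9
 h  1  1  2  3  4  5  6  7  8  9
 j  2  2  2  3  3  4  5  6  7  8
 e  3  3  2  3  4  4  5  6  7  7
 d  4  4  3  3  4  5  5  6  7  8
 i  5  5  4  4  4  5  6  5  6  7
 k  6  6  5  5  5  5  5  6  6  7
 f  7  7  6  6  6  6  6  6  7  7
 d  8  8  7  7  7  7  7  7  7  8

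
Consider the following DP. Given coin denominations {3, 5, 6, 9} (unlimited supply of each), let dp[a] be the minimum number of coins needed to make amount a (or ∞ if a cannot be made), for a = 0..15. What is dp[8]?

2

 a  0  1  2  3  4  5  6  7  8  9 10 11 12 13 14 15
dp  0  -  -  1  -  1  1  -  2  1  2  2  2  3  2  2
(- denotes ∞ / unreachable)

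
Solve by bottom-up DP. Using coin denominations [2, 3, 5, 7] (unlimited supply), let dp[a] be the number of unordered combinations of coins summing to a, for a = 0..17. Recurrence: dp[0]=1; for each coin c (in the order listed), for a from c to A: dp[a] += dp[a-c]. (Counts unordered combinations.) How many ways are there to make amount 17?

13

after  coin     0     1     2     3     4     5     6     7     8     9    10    11    12    13    14    15    16    17
          2     1     0     1     0     1     0     1     0     1     0     1     0     1     0     1     0     1     0
          3     1     0     1     1     1     1     2     1     2     2     2     2     3     2     3     3     3     3
          5     1     0     1     1     1     2     2     2     3     3     4     4     5     5     6     7     7     8
          7     1     0     1     1     1     2     2     3     3     4     5     5     7     7     9    10    11    13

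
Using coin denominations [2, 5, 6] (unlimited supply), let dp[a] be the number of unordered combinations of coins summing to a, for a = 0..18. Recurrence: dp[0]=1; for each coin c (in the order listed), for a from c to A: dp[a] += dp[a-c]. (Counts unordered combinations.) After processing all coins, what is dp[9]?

1

after  coin     0     1     2     3     4     5     6     7     8     9    10    11    12    13    14    15    16    17    18
          2     1     0     1     0     1     0     1     0     1     0     1     0     1     0     1     0     1     0     1
          5     1     0     1     0     1     1     1     1     1     1     2     1     2     1     2     2     2     2     2
          6     1     0     1     0     1     1     2     1     2     1     3     2     4     2     4     3     5     4     6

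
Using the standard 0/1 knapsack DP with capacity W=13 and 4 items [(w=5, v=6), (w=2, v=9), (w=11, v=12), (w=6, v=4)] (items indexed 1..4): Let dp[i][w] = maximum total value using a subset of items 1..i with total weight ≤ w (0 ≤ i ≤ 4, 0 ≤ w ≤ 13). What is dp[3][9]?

15

i\w   0   1   2   3   4   5   6   7   8   9  10  11  12  13
  0   0   0   0   0   0   0   0   0   0   0   0   0   0   0
  1   0   0   0   0   0   6   6   6   6   6   6   6   6   6
  2   0   0   9   9   9   9   9  15  15  15  15  15  15  15
  3   0   0   9   9   9   9   9  15  15  15  15  15  15  21
  4   0   0   9   9   9   9   9  15  15  15  15  15  15  21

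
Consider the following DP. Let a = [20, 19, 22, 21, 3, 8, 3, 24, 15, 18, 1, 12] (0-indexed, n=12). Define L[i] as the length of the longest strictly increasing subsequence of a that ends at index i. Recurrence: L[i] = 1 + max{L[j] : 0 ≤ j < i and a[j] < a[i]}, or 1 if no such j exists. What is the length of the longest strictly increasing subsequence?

   i    0    1    2    3    4    5    6    7    8    9   10   11
a[i]   20   19   22   21    3    8    3   24   15   18    1   12
L[i]    1    1    2    2    1    2    1    3    3    4    1    3

4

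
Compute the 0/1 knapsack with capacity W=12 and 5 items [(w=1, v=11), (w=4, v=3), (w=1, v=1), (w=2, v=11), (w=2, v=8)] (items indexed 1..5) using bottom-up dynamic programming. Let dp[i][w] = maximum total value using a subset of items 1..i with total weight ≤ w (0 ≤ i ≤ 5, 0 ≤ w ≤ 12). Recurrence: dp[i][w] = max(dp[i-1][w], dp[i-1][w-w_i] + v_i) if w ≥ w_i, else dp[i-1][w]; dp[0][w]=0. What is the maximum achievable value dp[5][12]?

i\w   0   1   2   3   4   5   6   7   8   9  10  11  12
  0   0   0   0   0   0   0   0   0   0   0   0   0   0
  1   0  11  11  11  11  11  11  11  11  11  11  11  11
  2   0  11  11  11  11  14  14  14  14  14  14  14  14
  3   0  11  12  12  12  14  15  15  15  15  15  15  15
  4   0  11  12  22  23  23  23  25  26  26  26  26  26
  5   0  11  12  22  23  30  31  31  31  33  34  34  34

34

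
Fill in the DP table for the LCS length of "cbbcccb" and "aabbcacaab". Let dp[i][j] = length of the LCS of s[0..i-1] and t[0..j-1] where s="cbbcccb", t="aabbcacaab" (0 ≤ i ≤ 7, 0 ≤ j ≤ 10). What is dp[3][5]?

2

   ''  a  a  b  b  c  a  c  a  a  b
''  0  0  0  0  0  0  0  0  0  0  0
 c  0  0  0  0  0  1  1  1  1  1  1
 b  0  0  0  1  1  1  1  1  1  1  2
 b  0  0  0  1  2  2  2  2  2  2  2
 c  0  0  0  1  2  3  3  3  3  3  3
 c  0  0  0  1  2  3  3  4  4  4  4
 c  0  0  0  1  2  3  3  4  4  4  4
 b  0  0  0  1  2  3  3  4  4  4  5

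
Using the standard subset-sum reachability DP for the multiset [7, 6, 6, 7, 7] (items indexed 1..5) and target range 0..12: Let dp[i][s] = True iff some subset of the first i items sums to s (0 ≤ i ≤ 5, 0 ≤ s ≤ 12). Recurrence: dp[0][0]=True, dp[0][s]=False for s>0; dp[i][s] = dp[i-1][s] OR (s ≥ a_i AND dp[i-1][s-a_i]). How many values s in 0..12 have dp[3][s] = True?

i\s   0   1   2   3   4   5   6   7   8   9  10  11  12
  0   T   F   F   F   F   F   F   F   F   F   F   F   F
  1   T   F   F   F   F   F   F   T   F   F   F   F   F
  2   T   F   F   F   F   F   T   T   F   F   F   F   F
  3   T   F   F   F   F   F   T   T   F   F   F   F   T
  4   T   F   F   F   F   F   T   T   F   F   F   F   T
  5   T   F   F   F   F   F   T   T   F   F   F   F   T

4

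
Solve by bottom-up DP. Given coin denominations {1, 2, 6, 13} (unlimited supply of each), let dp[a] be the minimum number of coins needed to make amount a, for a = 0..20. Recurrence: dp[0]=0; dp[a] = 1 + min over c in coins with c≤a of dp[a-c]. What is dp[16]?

3

 a  0  1  2  3  4  5  6  7  8  9 10 11 12 13 14 15 16 17 18 19 20
dp  0  1  1  2  2  3  1  2  2  3  3  4  2  1  2  2  3  3  3  2  3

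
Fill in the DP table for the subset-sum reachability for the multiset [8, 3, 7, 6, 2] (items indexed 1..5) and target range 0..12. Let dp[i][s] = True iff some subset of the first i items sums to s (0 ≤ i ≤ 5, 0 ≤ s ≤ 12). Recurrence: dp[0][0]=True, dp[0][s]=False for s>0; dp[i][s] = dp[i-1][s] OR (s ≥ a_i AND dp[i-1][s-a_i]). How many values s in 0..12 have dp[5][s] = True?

11

i\s   0   1   2   3   4   5   6   7   8   9  10  11  12
  0   T   F   F   F   F   F   F   F   F   F   F   F   F
  1   T   F   F   F   F   F   F   F   T   F   F   F   F
  2   T   F   F   T   F   F   F   F   T   F   F   T   F
  3   T   F   F   T   F   F   F   T   T   F   T   T   F
  4   T   F   F   T   F   F   T   T   T   T   T   T   F
  5   T   F   T   T   F   T   T   T   T   T   T   T   T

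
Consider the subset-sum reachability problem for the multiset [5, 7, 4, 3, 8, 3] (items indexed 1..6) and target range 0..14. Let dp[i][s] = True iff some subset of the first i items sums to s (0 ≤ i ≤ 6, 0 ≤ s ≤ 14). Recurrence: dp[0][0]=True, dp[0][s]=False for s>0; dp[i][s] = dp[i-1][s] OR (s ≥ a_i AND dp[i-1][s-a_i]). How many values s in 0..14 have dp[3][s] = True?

i\s   0   1   2   3   4   5   6   7   8   9  10  11  12  13  14
  0   T   F   F   F   F   F   F   F   F   F   F   F   F   F   F
  1   T   F   F   F   F   T   F   F   F   F   F   F   F   F   F
  2   T   F   F   F   F   T   F   T   F   F   F   F   T   F   F
  3   T   F   F   F   T   T   F   T   F   T   F   T   T   F   F
  4   T   F   F   T   T   T   F   T   T   T   T   T   T   F   T
  5   T   F   F   T   T   T   F   T   T   T   T   T   T   T   T
  6   T   F   F   T   T   T   T   T   T   T   T   T   T   T   T

7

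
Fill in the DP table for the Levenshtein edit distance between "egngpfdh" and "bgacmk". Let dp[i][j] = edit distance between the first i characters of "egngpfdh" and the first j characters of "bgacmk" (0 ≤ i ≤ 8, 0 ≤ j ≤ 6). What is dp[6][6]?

   ''  b  g  a  c  m  k
''  0  1  2  3  4  5  6
 e  1  1  2  3  4  5  6
 g  2  2  1  2  3  4  5
 n  3  3  2  2  3  4  5
 g  4  4  3  3  3  4  5
 p  5  5  4  4  4  4  5
 f  6  6  5  5  5  5  5
 d  7  7  6  6  6  6  6
 h  8  8  7  7  7  7  7

5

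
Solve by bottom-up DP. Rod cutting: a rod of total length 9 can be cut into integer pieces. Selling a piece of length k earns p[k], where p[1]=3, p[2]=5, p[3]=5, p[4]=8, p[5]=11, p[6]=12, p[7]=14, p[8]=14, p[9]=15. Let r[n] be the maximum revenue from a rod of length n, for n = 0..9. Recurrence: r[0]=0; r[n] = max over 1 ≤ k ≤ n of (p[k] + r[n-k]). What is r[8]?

24

   n    0    1    2    3    4    5    6    7    8    9
r[n]    0    3    6    9   12   15   18   21   24   27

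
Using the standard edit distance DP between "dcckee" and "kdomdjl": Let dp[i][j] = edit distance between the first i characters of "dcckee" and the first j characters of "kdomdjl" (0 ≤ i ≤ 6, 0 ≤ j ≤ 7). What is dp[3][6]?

   ''  k  d  o  m  d  j  l
''  0  1  2  3  4  5  6  7
 d  1  1  1  2  3  4  5  6
 c  2  2  2  2  3  4  5  6
 c  3  3  3  3  3  4  5  6
 k  4  3  4  4  4  4  5  6
 e  5  4  4  5  5  5  5  6
 e  6  5  5  5  6  6  6  6

5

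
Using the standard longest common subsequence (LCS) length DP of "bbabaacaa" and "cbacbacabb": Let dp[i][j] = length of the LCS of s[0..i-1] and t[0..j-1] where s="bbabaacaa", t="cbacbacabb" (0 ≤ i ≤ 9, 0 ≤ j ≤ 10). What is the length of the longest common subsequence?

   ''  c  b  a  c  b  a  c  a  b  b
''  0  0  0  0  0  0  0  0  0  0  0
 b  0  0  1  1  1  1  1  1  1  1  1
 b  0  0  1  1  1  2  2  2  2  2  2
 a  0  0  1  2  2  2  3  3  3  3  3
 b  0  0  1  2  2  3  3  3  3  4  4
 a  0  0  1  2  2  3  4  4  4  4  4
 a  0  0  1  2  2  3  4  4  5  5  5
 c  0  1  1  2  3  3  4  5  5  5  5
 a  0  1  1  2  3  3  4  5  6  6  6
 a  0  1  1  2  3  3  4  5  6  6  6

6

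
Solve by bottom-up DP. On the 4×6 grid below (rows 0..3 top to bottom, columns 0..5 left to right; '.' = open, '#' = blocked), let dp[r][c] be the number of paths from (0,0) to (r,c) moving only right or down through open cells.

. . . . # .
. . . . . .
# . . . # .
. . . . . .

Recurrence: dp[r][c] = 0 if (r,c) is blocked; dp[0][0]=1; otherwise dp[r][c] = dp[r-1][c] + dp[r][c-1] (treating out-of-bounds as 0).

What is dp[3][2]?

r\c   0   1   2   3   4   5
  0   1   1   1   1   0   0
  1   1   2   3   4   4   4
  2   0   2   5   9   0   4
  3   0   2   7  16  16  20

7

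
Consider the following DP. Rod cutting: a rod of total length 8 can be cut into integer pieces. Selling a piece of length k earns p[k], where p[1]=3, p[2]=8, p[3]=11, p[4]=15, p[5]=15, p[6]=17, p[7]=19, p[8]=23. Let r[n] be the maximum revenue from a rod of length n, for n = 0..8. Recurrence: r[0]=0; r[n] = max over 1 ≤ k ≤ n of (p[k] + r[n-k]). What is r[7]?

27

   n    0    1    2    3    4    5    6    7    8
r[n]    0    3    8   11   16   19   24   27   32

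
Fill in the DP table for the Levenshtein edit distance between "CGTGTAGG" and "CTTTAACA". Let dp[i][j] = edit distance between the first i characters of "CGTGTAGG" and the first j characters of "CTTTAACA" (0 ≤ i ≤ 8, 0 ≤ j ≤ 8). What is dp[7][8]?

5

   ''  C  T  T  T  A  A  C  A
''  0  1  2  3  4  5  6  7  8
 C  1  0  1  2  3  4  5  6  7
 G  2  1  1  2  3  4  5  6  7
 T  3  2  1  1  2  3  4  5  6
 G  4  3  2  2  2  3  4  5  6
 T  5  4  3  2  2  3  4  5  6
 A  6  5  4  3  3  2  3  4  5
 G  7  6  5  4  4  3  3  4  5
 G  8  7  6  5  5  4  4  4  5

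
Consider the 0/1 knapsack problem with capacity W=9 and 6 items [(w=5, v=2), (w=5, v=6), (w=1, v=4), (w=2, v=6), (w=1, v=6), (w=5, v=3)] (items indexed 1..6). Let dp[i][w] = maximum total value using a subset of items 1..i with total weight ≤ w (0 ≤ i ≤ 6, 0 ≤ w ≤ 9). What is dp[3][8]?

i\w   0   1   2   3   4   5   6   7   8   9
  0   0   0   0   0   0   0   0   0   0   0
  1   0   0   0   0   0   2   2   2   2   2
  2   0   0   0   0   0   6   6   6   6   6
  3   0   4   4   4   4   6  10  10  10  10
  4   0   4   6  10  10  10  10  12  16  16
  5   0   6  10  12  16  16  16  16  18  22
  6   0   6  10  12  16  16  16  16  18  22

10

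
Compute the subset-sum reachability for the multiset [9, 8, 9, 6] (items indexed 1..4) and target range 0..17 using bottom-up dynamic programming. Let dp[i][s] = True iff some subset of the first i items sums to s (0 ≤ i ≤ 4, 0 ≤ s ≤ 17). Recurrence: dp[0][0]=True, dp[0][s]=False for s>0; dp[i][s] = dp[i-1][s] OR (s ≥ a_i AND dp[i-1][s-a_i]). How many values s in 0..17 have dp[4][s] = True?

7

i\s   0   1   2   3   4   5   6   7   8   9  10  11  12  13  14  15  16  17
  0   T   F   F   F   F   F   F   F   F   F   F   F   F   F   F   F   F   F
  1   T   F   F   F   F   F   F   F   F   T   F   F   F   F   F   F   F   F
  2   T   F   F   F   F   F   F   F   T   T   F   F   F   F   F   F   F   T
  3   T   F   F   F   F   F   F   F   T   T   F   F   F   F   F   F   F   T
  4   T   F   F   F   F   F   T   F   T   T   F   F   F   F   T   T   F   T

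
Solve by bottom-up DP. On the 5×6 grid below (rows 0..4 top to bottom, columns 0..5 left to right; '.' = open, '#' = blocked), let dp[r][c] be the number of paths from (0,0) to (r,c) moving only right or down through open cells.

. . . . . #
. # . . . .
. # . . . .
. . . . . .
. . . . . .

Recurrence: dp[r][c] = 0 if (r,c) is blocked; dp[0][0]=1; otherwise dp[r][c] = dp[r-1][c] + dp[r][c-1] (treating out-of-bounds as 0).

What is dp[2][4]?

r\c   0   1   2   3   4   5
  0   1   1   1   1   1   0
  1   1   0   1   2   3   3
  2   1   0   1   3   6   9
  3   1   1   2   5  11  20
  4   1   2   4   9  20  40

6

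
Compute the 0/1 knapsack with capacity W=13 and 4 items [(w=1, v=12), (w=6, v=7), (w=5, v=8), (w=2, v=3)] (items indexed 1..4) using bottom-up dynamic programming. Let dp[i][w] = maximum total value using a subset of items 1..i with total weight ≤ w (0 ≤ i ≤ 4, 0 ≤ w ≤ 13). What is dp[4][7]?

20

i\w   0   1   2   3   4   5   6   7   8   9  10  11  12  13
  0   0   0   0   0   0   0   0   0   0   0   0   0   0   0
  1   0  12  12  12  12  12  12  12  12  12  12  12  12  12
  2   0  12  12  12  12  12  12  19  19  19  19  19  19  19
  3   0  12  12  12  12  12  20  20  20  20  20  20  27  27
  4   0  12  12  15  15  15  20  20  23  23  23  23  27  27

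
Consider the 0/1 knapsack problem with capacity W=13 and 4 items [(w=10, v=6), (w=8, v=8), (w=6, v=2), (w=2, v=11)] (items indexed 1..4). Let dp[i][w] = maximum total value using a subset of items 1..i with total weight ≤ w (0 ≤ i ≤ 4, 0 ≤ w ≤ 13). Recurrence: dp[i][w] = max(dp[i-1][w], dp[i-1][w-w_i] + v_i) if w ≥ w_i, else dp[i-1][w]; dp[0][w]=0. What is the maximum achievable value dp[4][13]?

i\w   0   1   2   3   4   5   6   7   8   9  10  11  12  13
  0   0   0   0   0   0   0   0   0   0   0   0   0   0   0
  1   0   0   0   0   0   0   0   0   0   0   6   6   6   6
  2   0   0   0   0   0   0   0   0   8   8   8   8   8   8
  3   0   0   0   0   0   0   2   2   8   8   8   8   8   8
  4   0   0  11  11  11  11  11  11  13  13  19  19  19  19

19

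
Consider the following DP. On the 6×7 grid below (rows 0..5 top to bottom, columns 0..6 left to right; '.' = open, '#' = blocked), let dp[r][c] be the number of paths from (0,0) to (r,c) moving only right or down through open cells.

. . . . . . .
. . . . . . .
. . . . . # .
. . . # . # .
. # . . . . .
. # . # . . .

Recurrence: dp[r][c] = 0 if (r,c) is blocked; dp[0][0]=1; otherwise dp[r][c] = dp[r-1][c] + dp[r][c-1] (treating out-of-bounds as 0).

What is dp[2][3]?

10

r\c   0   1   2   3   4   5   6
  0   1   1   1   1   1   1   1
  1   1   2   3   4   5   6   7
  2   1   3   6  10  15   0   7
  3   1   4  10   0  15   0   7
  4   1   0  10  10  25  25  32
  5   1   0  10   0  25  50  82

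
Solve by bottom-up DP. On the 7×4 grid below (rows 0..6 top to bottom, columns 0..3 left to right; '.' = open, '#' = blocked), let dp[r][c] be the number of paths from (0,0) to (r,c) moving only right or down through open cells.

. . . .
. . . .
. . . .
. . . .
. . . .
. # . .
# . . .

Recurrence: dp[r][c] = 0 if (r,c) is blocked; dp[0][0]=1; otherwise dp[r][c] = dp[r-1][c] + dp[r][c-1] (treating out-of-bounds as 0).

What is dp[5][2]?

15

r\c   0   1   2   3
  0   1   1   1   1
  1   1   2   3   4
  2   1   3   6  10
  3   1   4  10  20
  4   1   5  15  35
  5   1   0  15  50
  6   0   0  15  65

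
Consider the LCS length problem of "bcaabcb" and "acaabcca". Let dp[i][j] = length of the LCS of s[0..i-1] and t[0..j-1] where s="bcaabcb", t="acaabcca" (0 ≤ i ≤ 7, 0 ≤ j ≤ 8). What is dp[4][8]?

   ''  a  c  a  a  b  c  c  a
''  0  0  0  0  0  0  0  0  0
 b  0  0  0  0  0  1  1  1  1
 c  0  0  1  1  1  1  2  2  2
 a  0  1  1  2  2  2  2  2  3
 a  0  1  1  2  3  3  3  3  3
 b  0  1  1  2  3  4  4  4  4
 c  0  1  2  2  3  4  5  5  5
 b  0  1  2  2  3  4  5  5  5

3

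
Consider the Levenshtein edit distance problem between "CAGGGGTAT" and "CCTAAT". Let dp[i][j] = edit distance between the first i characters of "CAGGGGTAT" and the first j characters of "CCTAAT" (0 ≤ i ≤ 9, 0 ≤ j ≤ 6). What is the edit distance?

6

   ''  C  C  T  A  A  T
''  0  1  2  3  4  5  6
 C  1  0  1  2  3  4  5
 A  2  1  1  2  2  3  4
 G  3  2  2  2  3  3  4
 G  4  3  3  3  3  4  4
 G  5  4  4  4  4  4  5
 G  6  5  5  5  5  5  5
 T  7  6  6  5  6  6  5
 A  8  7  7  6  5  6  6
 T  9  8  8  7  6  6  6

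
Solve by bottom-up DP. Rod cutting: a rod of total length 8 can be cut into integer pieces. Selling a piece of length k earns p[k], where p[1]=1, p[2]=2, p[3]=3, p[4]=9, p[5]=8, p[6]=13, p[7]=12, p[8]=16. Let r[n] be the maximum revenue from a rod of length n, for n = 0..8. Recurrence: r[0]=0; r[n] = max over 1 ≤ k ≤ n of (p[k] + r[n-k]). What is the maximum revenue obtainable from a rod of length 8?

   n    0    1    2    3    4    5    6    7    8
r[n]    0    1    2    3    9   10   13   14   18

18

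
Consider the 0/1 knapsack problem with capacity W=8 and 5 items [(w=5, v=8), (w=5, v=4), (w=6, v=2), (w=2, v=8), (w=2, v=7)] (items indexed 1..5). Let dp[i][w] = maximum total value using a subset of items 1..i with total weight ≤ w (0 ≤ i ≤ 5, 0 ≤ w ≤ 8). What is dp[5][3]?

i\w   0   1   2   3   4   5   6   7   8
  0   0   0   0   0   0   0   0   0   0
  1   0   0   0   0   0   8   8   8   8
  2   0   0   0   0   0   8   8   8   8
  3   0   0   0   0   0   8   8   8   8
  4   0   0   8   8   8   8   8  16  16
  5   0   0   8   8  15  15  15  16  16

8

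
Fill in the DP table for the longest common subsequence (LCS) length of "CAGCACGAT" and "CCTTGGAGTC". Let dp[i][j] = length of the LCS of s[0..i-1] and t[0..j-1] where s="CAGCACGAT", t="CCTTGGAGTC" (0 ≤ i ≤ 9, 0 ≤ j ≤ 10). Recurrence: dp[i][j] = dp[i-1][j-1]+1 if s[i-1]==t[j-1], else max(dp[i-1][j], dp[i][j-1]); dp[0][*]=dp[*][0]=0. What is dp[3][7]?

   ''  C  C  T  T  G  G  A  G  T  C
''  0  0  0  0  0  0  0  0  0  0  0
 C  0  1  1  1  1  1  1  1  1  1  1
 A  0  1  1  1  1  1  1  2  2  2  2
 G  0  1  1  1  1  2  2  2  3  3  3
 C  0  1  2  2  2  2  2  2  3  3  4
 A  0  1  2  2  2  2  2  3  3  3  4
 C  0  1  2  2  2  2  2  3  3  3  4
 G  0  1  2  2  2  3  3  3  4  4  4
 A  0  1  2  2  2  3  3  4  4  4  4
 T  0  1  2  3  3  3  3  4  4  5  5

2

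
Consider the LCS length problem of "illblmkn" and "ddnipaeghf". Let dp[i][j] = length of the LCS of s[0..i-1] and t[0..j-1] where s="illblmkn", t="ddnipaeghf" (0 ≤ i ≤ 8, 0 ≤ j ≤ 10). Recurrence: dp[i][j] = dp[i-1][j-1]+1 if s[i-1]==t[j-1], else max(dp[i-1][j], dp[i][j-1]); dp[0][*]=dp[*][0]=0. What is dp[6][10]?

   ''  d  d  n  i  p  a  e  g  h  f
''  0  0  0  0  0  0  0  0  0  0  0
 i  0  0  0  0  1  1  1  1  1  1  1
 l  0  0  0  0  1  1  1  1  1  1  1
 l  0  0  0  0  1  1  1  1  1  1  1
 b  0  0  0  0  1  1  1  1  1  1  1
 l  0  0  0  0  1  1  1  1  1  1  1
 m  0  0  0  0  1  1  1  1  1  1  1
 k  0  0  0  0  1  1  1  1  1  1  1
 n  0  0  0  1  1  1  1  1  1  1  1

1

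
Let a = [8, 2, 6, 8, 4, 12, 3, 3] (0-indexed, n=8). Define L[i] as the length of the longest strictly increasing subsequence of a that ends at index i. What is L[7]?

2

   i    0    1    2    3    4    5    6    7
a[i]    8    2    6    8    4   12    3    3
L[i]    1    1    2    3    2    4    2    2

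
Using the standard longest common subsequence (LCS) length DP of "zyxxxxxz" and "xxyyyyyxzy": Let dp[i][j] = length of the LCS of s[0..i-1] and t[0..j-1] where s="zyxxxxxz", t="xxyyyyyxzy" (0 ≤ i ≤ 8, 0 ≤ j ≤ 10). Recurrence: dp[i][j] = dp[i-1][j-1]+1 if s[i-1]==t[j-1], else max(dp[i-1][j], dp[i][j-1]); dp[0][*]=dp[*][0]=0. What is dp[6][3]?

2

   ''  x  x  y  y  y  y  y  x  z  y
''  0  0  0  0  0  0  0  0  0  0  0
 z  0  0  0  0  0  0  0  0  0  1  1
 y  0  0  0  1  1  1  1  1  1  1  2
 x  0  1  1  1  1  1  1  1  2  2  2
 x  0  1  2  2  2  2  2  2  2  2  2
 x  0  1  2  2  2  2  2  2  3  3  3
 x  0  1  2  2  2  2  2  2  3  3  3
 x  0  1  2  2  2  2  2  2  3  3  3
 z  0  1  2  2  2  2  2  2  3  4  4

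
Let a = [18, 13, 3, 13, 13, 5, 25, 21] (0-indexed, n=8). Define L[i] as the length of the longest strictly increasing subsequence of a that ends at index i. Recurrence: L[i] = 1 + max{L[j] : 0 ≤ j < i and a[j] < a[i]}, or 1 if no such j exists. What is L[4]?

   i    0    1    2    3    4    5    6    7
a[i]   18   13    3   13   13    5   25   21
L[i]    1    1    1    2    2    2    3    3

2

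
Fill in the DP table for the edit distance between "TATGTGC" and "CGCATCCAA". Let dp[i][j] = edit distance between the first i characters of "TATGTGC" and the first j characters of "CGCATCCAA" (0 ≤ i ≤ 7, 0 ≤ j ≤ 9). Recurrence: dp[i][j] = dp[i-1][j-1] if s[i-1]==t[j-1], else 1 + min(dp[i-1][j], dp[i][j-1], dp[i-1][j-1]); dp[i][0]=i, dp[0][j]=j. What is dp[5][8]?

   ''  C  G  C  A  T  C  C  A  A
''  0  1  2  3  4  5  6  7  8  9
 T  1  1  2  3  4  4  5  6  7  8
 A  2  2  2  3  3  4  5  6  6  7
 T  3  3  3  3  4  3  4  5  6  7
 G  4  4  3  4  4  4  4  5  6  7
 T  5  5  4  4  5  4  5  5  6  7
 G  6  6  5  5  5  5  5  6  6  7
 C  7  6  6  5  6  6  5  5  6  7

6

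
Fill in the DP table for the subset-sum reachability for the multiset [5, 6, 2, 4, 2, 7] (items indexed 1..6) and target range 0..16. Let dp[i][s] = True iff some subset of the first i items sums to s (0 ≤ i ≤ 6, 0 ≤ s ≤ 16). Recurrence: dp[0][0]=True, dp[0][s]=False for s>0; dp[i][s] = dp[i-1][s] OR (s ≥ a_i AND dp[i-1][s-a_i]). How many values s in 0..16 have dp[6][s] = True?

15

i\s   0   1   2   3   4   5   6   7   8   9  10  11  12  13  14  15  16
  0   T   F   F   F   F   F   F   F   F   F   F   F   F   F   F   F   F
  1   T   F   F   F   F   T   F   F   F   F   F   F   F   F   F   F   F
  2   T   F   F   F   F   T   T   F   F   F   F   T   F   F   F   F   F
  3   T   F   T   F   F   T   T   T   T   F   F   T   F   T   F   F   F
  4   T   F   T   F   T   T   T   T   T   T   T   T   T   T   F   T   F
  5   T   F   T   F   T   T   T   T   T   T   T   T   T   T   T   T   F
  6   T   F   T   F   T   T   T   T   T   T   T   T   T   T   T   T   T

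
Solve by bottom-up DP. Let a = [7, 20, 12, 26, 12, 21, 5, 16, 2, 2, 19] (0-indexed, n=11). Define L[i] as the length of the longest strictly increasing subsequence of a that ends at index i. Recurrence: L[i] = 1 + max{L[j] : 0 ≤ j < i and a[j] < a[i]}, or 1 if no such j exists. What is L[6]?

1

   i    0    1    2    3    4    5    6    7    8    9   10
a[i]    7   20   12   26   12   21    5   16    2    2   19
L[i]    1    2    2    3    2    3    1    3    1    1    4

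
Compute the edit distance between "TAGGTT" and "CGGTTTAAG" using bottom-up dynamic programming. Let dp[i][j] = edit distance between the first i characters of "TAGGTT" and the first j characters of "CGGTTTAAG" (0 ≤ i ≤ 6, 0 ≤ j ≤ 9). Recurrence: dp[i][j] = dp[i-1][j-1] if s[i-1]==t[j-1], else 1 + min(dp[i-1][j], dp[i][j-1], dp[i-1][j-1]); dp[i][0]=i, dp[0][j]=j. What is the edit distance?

6

   ''  C  G  G  T  T  T  A  A  G
''  0  1  2  3  4  5  6  7  8  9
 T  1  1  2  3  3  4  5  6  7  8
 A  2  2  2  3  4  4  5  5  6  7
 G  3  3  2  2  3  4  5  6  6  6
 G  4  4  3  2  3  4  5  6  7  6
 T  5  5  4  3  2  3  4  5  6  7
 T  6  6  5  4  3  2  3  4  5  6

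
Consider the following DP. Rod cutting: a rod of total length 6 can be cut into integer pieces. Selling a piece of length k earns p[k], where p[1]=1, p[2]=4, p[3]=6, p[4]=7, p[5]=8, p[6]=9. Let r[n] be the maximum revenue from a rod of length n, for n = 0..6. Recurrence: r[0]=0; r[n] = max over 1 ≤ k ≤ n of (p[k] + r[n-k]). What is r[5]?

   n    0    1    2    3    4    5    6
r[n]    0    1    4    6    8   10   12

10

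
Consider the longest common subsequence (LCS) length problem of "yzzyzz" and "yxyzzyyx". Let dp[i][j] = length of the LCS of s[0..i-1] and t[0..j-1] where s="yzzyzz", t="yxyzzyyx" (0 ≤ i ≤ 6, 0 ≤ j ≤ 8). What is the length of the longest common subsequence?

4

   ''  y  x  y  z  z  y  y  x
''  0  0  0  0  0  0  0  0  0
 y  0  1  1  1  1  1  1  1  1
 z  0  1  1  1  2  2  2  2  2
 z  0  1  1  1  2  3  3  3  3
 y  0  1  1  2  2  3  4  4  4
 z  0  1  1  2  3  3  4  4  4
 z  0  1  1  2  3  4  4  4  4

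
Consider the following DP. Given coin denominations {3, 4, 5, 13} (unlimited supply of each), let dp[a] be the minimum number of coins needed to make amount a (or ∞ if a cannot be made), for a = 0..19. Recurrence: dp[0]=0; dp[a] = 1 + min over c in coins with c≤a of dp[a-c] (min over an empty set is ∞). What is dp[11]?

3

 a  0  1  2  3  4  5  6  7  8  9 10 11 12 13 14 15 16 17 18 19
dp  0  -  -  1  1  1  2  2  2  2  2  3  3  1  3  3  2  2  2  3
(- denotes ∞ / unreachable)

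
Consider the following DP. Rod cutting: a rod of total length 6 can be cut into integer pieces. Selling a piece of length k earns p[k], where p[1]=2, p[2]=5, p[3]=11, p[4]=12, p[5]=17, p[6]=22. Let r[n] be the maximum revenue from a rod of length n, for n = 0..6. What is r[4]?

13

   n    0    1    2    3    4    5    6
r[n]    0    2    5   11   13   17   22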